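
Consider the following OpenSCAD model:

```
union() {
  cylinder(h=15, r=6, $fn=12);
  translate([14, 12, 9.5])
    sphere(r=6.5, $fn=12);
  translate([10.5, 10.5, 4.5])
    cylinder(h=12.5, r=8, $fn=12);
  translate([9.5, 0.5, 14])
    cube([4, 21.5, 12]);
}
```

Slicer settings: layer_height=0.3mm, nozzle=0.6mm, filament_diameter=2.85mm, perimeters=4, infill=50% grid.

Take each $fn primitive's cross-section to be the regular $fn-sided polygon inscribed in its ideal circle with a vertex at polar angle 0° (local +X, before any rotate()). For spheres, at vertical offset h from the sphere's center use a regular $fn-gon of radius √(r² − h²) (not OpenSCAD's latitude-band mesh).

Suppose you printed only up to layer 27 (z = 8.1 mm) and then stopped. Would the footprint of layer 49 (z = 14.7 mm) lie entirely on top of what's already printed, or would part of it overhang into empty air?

part overhangs

Compare the two slices. At z = 8.1: the cylinder: section is a regular 12-gon, circumradius r=6 (area = (12/2)·6.000²·sin(360°/12) = 108.00 mm²); the r=6.5 sphere at (14, 12) slices to a regular 12-gon of circumradius 6.347 (√(r²−h²) with h=1.4 from center) (area = (12/2)·6.347²·sin(360°/12) = 120.87 mm²); the cylinder at (10.5, 10.5): section is a regular 12-gon, circumradius r=8 (area = (12/2)·8.000²·sin(360°/12) = 192.00 mm²); the cube at (9.5, 0.5) does not reach this height (z outside [14, 26]); Merging all regions: the regions partially overlap — summed areas 420.87 mm² minus the doubly-counted overlap 98.65 mm² gives 322.22 mm² — area = 322.22 mm². At z = 14.7: the r=6 cylinder contributes a regular 12-gon of circumradius 6 (area = (12/2)·6.000²·sin(360°/12) = 108.00 mm²); the sphere at (14, 12): section is a regular 12-gon, circumradius = √(r²−h²) = √(6.5²−5.2²) = 3.900 (area = (12/2)·3.900²·sin(360°/12) = 45.63 mm²); the r=8 cylinder at (10.5, 10.5) contributes a regular 12-gon of circumradius 8 (area = (12/2)·8.000²·sin(360°/12) = 192.00 mm²); the cube at (9.5, 0.5) (footprint 4×21.5) is included at this height (area 86.00 mm²); Combining (union): the regions partially overlap — summed areas 431.63 mm² minus the doubly-counted overlap 106.95 mm² gives 324.68 mm² — area = 324.68 mm². Checking containment: at z = 14.7 the cross-section extends beyond the z = 8.1 cross-section by about 24.43 mm².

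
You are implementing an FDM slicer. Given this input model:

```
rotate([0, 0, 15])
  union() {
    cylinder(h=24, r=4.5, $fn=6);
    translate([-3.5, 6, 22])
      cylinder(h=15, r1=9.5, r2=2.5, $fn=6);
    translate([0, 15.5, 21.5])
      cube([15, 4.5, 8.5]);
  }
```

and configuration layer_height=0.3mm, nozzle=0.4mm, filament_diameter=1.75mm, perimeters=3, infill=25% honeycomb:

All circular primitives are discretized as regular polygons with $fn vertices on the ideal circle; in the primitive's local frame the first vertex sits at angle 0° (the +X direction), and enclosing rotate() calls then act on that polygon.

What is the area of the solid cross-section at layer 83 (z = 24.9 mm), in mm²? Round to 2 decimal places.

239.93 mm²

At z = 24.9 mm: the cylinder is not intersected at this z (z outside [0, 24]); the cone at (-3.5, 6) contributes a regular 6-gon of circumradius 8.147 (interpolated between r1=9.5 and r2=2.5 at t=0.193) (area = (6/2)·8.147²·sin(360°/6) = 172.43 mm²); the cube at (0, 15.5) is present — its section is the full 15×4.5 rectangle (area 67.50 mm²); Combining (union): the 2 present regions are separate (no shared area or edge), so areas and boundary lengths simply add and each stays a separate island — area = 239.93 mm²; (whole slice rotated 15° about Z — lengths, areas and connectivity unchanged). Overall, the cross-section has 2 separate islands. Net area = 239.93 mm².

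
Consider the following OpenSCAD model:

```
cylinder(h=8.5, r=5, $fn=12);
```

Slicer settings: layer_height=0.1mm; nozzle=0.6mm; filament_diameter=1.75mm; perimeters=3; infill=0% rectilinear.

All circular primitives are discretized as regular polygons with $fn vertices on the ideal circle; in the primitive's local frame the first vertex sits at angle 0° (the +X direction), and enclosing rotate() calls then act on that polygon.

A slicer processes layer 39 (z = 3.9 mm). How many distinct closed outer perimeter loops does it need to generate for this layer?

At z = 3.9 mm: the r=5 cylinder gives a regular 12-gon of circumradius 5 (constant along its height). The result has 1 disconnected region.

1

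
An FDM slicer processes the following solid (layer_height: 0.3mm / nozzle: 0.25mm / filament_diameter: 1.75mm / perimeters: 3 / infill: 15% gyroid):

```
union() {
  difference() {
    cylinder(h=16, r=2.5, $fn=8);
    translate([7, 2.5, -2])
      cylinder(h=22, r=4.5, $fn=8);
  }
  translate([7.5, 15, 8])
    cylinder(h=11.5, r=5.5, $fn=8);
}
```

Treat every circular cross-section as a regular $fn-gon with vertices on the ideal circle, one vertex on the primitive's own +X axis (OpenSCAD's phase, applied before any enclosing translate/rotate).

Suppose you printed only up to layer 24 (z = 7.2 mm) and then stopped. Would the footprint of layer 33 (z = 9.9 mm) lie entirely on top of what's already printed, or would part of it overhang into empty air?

part overhangs

Compare the two slices. At z = 7.2: the r=2.5 cylinder contributes a regular 8-gon of circumradius 2.5 (area = (8/2)·2.500²·sin(360°/8) = 17.68 mm²); the r=4.5 cylinder at (7, 2.5) contributes a regular 8-gon of circumradius 4.5 (area = (8/2)·4.500²·sin(360°/8) = 57.28 mm²); After the difference (first − rest): starting from the r=2.5 cylinder (17.68 mm²), the r=4.5 cylinder at (7, 2.5) misses the remaining region (no effect) — area = 17.68 mm²; the cylinder at (7.5, 15) is absent (z outside [8, 19.5]); Merging all regions: only that combined region is present, so the union is just that shape — area = 17.68 mm². At z = 9.9: the r=2.5 cylinder gives a regular 8-gon of circumradius 2.5 (constant along its height) (area = (8/2)·2.500²·sin(360°/8) = 17.68 mm²); the r=4.5 cylinder at (7, 2.5) gives a regular 8-gon of circumradius 4.5 (constant along its height) (area = (8/2)·4.500²·sin(360°/8) = 57.28 mm²); After the difference (first − rest): starting from the r=2.5 cylinder (17.68 mm²), the r=4.5 cylinder at (7, 2.5) misses the remaining region (no effect) — area = 17.68 mm²; the r=5.5 cylinder at (7.5, 15) gives a regular 8-gon of circumradius 5.5 (constant along its height) (area = (8/2)·5.500²·sin(360°/8) = 85.56 mm²); Taking the union: the 2 present regions are separate (no shared area or edge), so areas and boundary lengths simply add and each stays a separate island — area = 103.24 mm². Checking containment: at z = 9.9 the cross-section extends beyond the z = 7.2 cross-section by about 85.56 mm².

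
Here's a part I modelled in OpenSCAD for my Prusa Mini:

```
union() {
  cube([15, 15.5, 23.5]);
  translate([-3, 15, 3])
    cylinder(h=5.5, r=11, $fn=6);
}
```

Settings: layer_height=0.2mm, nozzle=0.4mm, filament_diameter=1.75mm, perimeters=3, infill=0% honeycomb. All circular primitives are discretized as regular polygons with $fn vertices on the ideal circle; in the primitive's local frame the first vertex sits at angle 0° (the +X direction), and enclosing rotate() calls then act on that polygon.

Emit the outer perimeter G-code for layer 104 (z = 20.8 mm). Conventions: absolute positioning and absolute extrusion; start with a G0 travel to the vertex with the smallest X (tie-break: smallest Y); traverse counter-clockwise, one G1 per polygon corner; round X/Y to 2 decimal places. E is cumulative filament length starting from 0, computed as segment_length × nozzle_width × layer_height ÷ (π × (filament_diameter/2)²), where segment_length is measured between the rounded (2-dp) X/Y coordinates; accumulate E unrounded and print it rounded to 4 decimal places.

G0 X0.00 Y0.00 Z20.80
G1 X15.00 Y0.00 E0.4989
G1 X15.00 Y15.50 E1.0144
G1 X0.00 Y15.50 E1.5133
G1 X0.00 Y0.00 E2.0289

At z = 20.8 mm: the cube (footprint 15×15.5) is included at this height; the cylinder at (-3, 15) is absent (z outside [3, 8.5]); Taking the union: only the 15×15.5 cube is present, so the union is just that shape — 1 connected region. The outline is a single polygon with 4 vertices. Extrusion per mm of travel: 0.4 × 0.2 / (π × 0.875²) = 0.033260. Accumulating E over each segment gives final E = 2.0289.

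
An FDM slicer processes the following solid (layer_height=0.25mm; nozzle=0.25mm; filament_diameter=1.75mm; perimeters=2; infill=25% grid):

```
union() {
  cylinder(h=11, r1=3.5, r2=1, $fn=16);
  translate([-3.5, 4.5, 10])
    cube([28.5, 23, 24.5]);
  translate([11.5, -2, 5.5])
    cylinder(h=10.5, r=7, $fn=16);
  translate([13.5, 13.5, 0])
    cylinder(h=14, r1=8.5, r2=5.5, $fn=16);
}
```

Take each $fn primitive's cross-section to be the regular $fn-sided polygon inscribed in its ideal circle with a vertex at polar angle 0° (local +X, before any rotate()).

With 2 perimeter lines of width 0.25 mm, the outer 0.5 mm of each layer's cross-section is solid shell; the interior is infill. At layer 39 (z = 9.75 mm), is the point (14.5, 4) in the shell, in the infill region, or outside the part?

shell

At z = 9.75 mm: the cone: at t=0.886 of its height the radius interpolates to r₁+(r₂−r₁)t = 1.284, giving a regular 16-gon of that circumradius; the cube at (-3.5, 4.5) is absent (z outside [10, 34.5]); the r=7 cylinder at (11.5, -2) contributes a regular 16-gon of circumradius 7; the cone at (13.5, 13.5) contributes a regular 16-gon of circumradius 6.411 (interpolated between r1=8.5 and r2=5.5 at t=0.696); Taking the union: the 3 present regions are separate (no shared area or edge), so areas and boundary lengths simply add and each stays a separate island — 3 connected regions. Overall, the cross-section has 3 separate islands. The nearest boundary edge runs (14.18, 4.47)→(16.45, 2.95); distance from the point to it = 0.21 mm. (Shell/infill is judged within the island containing the point — the largest one.) The point is inside the cross-section, 0.21 mm from the nearest boundary — within the 0.5 mm shell band (2 × 0.25).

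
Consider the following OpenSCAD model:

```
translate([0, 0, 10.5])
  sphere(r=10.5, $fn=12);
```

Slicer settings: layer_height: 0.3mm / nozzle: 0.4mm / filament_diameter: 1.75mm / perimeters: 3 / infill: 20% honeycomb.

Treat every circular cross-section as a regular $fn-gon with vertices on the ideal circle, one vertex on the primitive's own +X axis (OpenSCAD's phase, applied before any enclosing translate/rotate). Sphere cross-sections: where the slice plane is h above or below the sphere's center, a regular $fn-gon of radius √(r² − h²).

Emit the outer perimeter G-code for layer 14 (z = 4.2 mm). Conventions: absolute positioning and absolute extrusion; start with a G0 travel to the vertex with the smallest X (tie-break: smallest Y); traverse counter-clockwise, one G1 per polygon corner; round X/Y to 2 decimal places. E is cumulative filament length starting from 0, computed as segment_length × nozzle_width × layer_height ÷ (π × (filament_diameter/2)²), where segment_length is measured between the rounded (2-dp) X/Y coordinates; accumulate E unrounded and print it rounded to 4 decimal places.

G0 X-8.40 Y0.00 Z4.20
G1 X-7.27 Y-4.20 E0.2170
G1 X-4.20 Y-7.27 E0.4336
G1 X0.00 Y-8.40 E0.6506
G1 X4.20 Y-7.27 E0.8676
G1 X7.27 Y-4.20 E1.0842
G1 X8.40 Y0.00 E1.3012
G1 X7.27 Y4.20 E1.5182
G1 X4.20 Y7.27 E1.7348
G1 X0.00 Y8.40 E1.9518
G1 X-4.20 Y7.27 E2.1687
G1 X-7.27 Y4.20 E2.3854
G1 X-8.40 Y0.00 E2.6023

At z = 4.2 mm: the sphere: section is a regular 12-gon, circumradius = √(r²−h²) = √(10.5²−6.3²) = 8.400. The outline is a single polygon with 12 vertices. Extrusion per mm of travel: 0.4 × 0.3 / (π × 0.875²) = 0.049890. Accumulating E over each segment gives final E = 2.6023.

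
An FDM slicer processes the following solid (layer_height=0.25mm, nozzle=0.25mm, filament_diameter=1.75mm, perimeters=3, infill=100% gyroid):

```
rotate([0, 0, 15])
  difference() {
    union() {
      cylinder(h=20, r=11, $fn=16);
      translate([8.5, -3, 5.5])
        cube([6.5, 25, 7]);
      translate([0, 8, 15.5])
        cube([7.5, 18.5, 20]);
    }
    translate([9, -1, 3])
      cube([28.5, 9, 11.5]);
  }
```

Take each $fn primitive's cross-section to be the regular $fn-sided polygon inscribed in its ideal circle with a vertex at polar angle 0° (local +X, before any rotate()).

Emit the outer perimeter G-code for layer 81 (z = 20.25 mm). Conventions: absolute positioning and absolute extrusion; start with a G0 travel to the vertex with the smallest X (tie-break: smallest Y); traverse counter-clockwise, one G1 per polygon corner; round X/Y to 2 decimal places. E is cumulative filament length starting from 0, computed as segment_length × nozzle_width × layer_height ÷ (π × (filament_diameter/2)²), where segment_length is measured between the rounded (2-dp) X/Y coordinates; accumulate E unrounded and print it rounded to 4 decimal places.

At z = 20.25 mm: the cylinder is absent (z outside [0, 20]); the cube at (8.5, -3) is not intersected at this z (z outside [5.5, 12.5]); the cube at (0, 8) (footprint 7.5×18.5) is included at this height; Combining (union): only the 7.5×18.5 cube at (0, 8) is present, so the union is just that shape — 1 connected region; the cube at (9, -1) does not reach this height (z outside [3, 14.5]); After the difference (first − rest): none of the subtracted shapes is present at this height, so the result so far is unchanged — 1 connected region; (whole slice rotated 15° about Z — lengths, areas and connectivity unchanged). The outline is a single polygon with 4 vertices. Extrusion per mm of travel: 0.25 × 0.25 / (π × 0.875²) = 0.025984. Accumulating E over each segment gives final E = 1.3512.

G0 X-6.86 Y25.60 Z20.25
G1 X-2.07 Y7.73 E0.4807
G1 X5.17 Y9.67 E0.6755
G1 X0.39 Y27.54 E1.1562
G1 X-6.86 Y25.60 E1.3512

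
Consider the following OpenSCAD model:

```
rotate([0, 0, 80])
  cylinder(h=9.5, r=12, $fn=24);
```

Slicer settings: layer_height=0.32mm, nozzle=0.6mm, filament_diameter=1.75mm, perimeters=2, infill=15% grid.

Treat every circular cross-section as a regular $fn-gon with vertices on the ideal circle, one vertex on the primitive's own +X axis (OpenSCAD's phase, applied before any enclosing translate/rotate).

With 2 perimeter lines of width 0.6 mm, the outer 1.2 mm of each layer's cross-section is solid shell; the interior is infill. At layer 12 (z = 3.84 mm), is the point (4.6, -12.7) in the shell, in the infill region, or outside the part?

outside

At z = 3.84 mm: the r=12 cylinder gives a regular 24-gon of circumradius 12 (constant along its height); (whole slice rotated 80° about Z — lengths, areas and connectivity unchanged). Overall, the cross-section is a single solid region. Undo the 80° rotation: the query point maps to (-11.708, -6.735) in the un-rotated model frame. The nearest boundary edge runs (-11.59, -3.11)→(-10.39, -6.00); distance from the point to it = 1.51 mm. The point is not inside any of the regions above, so it lies outside the cross-section (1.51 mm from the nearest boundary).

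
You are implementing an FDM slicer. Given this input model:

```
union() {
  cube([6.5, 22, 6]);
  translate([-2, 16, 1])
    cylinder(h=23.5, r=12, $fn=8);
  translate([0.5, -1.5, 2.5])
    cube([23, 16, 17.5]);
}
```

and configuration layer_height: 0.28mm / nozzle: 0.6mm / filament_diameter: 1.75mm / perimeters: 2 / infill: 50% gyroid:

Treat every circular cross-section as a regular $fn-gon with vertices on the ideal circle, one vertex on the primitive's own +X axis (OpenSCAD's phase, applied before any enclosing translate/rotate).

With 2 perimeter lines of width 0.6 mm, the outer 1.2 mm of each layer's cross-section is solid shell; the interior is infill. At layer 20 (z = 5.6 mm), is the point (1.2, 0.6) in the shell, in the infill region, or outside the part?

At z = 5.6 mm: the cube is present — its section is the full 6.5×22 rectangle; the r=12 cylinder at (-2, 16) gives a regular 8-gon of circumradius 12 (constant along its height); the 23×16 cube at (0.5, -1.5) contributes its full rectangle; Merging all regions: the regions partially overlap (shared area 199.87 mm²), so overlapping operands fuse into one piece — 1 connected region. Overall, the cross-section is a single solid region. The nearest boundary edge runs (0.50, -1.50)→(0.50, 0.00); distance from the point to it = 0.92 mm. The point is inside the cross-section, 0.92 mm from the nearest boundary — within the 1.2 mm shell band (2 × 0.6).

shell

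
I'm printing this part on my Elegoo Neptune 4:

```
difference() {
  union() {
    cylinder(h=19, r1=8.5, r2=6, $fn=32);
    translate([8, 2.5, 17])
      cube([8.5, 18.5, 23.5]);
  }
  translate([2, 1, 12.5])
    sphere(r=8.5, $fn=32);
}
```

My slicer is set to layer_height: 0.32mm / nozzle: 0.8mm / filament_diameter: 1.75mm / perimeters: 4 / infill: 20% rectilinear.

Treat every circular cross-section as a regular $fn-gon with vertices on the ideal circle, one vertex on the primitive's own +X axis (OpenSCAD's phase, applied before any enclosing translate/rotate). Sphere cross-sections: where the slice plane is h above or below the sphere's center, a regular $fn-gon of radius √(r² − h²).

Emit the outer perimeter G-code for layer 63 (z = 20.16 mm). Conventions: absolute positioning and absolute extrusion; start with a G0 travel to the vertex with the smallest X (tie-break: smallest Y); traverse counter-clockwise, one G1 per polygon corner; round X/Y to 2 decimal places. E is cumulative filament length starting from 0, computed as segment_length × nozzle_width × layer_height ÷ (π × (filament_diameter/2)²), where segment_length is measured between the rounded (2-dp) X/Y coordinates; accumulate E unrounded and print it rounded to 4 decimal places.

G0 X8.00 Y2.50 Z20.16
G1 X16.50 Y2.50 E0.9047
G1 X16.50 Y21.00 E2.8737
G1 X8.00 Y21.00 E3.7784
G1 X8.00 Y2.50 E5.7474

At z = 20.16 mm: the cone is not intersected at this z (z outside [0, 19]); the cube at (8, 2.5) (footprint 8.5×18.5) is included at this height; Combining (union): only the 8.5×18.5 cube at (8, 2.5) is present, so the union is just that shape — 1 connected region; the sphere at (2, 1): section is a regular 32-gon, circumradius = √(r²−h²) = √(8.5²−7.66²) = 3.684; Taking the first minus the rest: starting from the result so far, the r=8.5 sphere at (2, 1) misses the remaining region (no effect) — 1 connected region. The outline is a single polygon with 4 vertices. Extrusion per mm of travel: 0.8 × 0.32 / (π × 0.875²) = 0.106432. Accumulating E over each segment gives final E = 5.7474.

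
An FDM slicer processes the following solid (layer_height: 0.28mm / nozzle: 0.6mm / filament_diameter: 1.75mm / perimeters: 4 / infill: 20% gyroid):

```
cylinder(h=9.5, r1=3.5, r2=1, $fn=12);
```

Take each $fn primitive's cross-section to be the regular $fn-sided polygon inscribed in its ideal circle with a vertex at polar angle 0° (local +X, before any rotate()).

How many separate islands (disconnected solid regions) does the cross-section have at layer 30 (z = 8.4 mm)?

At z = 8.4 mm: the cone: at t=0.884 of its height the radius interpolates to r₁+(r₂−r₁)t = 1.289, giving a regular 12-gon of that circumradius. Overall, the cross-section is a single solid region. Island count = 1.

1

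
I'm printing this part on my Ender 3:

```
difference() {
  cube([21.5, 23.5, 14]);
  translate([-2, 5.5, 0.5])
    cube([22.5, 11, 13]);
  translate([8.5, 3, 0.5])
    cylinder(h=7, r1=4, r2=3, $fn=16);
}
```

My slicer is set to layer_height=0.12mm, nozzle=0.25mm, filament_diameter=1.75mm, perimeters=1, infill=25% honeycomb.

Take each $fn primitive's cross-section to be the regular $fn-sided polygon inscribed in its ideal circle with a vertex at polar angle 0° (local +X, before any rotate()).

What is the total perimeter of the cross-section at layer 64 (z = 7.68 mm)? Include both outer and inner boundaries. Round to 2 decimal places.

At z = 7.68 mm: the 21.5×23.5 cube contributes its full rectangle (perimeter 90.00 mm); the cube at (-2, 5.5) is present — its section is the full 22.5×11 rectangle (perimeter 67.00 mm); the cone at (8.5, 3) is not intersected at this z (z outside [0.5, 7.5]); After the difference (first − rest): starting from the 21.5×23.5 cube, the 22.5×11 cube at (-2, 5.5) partially overlaps it — only the 225.50 mm² overlap (of its 247.50 mm²) is removed, clipping the outline — boundary = 131.00 mm. Overall, the cross-section is a single solid region. Total boundary length (outer) = 131.00 mm.

131.00 mm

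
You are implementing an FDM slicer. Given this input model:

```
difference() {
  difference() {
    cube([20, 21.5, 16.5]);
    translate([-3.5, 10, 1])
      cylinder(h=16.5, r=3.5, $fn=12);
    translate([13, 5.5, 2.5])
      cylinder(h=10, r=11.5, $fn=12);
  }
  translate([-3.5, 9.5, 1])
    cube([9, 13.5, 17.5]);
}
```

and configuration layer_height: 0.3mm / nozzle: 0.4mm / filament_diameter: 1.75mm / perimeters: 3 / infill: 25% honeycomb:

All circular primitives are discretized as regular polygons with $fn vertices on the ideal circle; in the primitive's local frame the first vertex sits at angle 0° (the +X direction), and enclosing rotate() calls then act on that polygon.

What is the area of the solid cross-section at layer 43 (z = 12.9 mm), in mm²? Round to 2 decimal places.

364.00 mm²

At z = 12.9 mm: the 20×21.5 cube contributes its full rectangle (area 430.00 mm²); the cylinder at (-3.5, 10): section is a regular 12-gon, circumradius r=3.5 (area = (12/2)·3.500²·sin(360°/12) = 36.75 mm²); the cylinder at (13, 5.5) does not reach this height (z outside [2.5, 12.5]); After the difference (first − rest): starting from the 20×21.5 cube (430.00 mm²), the r=3.5 cylinder at (-3.5, 10) misses the remaining region (no effect) — area = 430.00 mm²; the 9×13.5 cube at (-3.5, 9.5) contributes its full rectangle (area 121.50 mm²); Subtracting the remaining from the first: starting from the result so far (430.00 mm²), the 9×13.5 cube at (-3.5, 9.5) partially overlaps it — only the 66.00 mm² overlap (of its 121.50 mm²) is removed, clipping the outline — area = 364.00 mm². Overall, the cross-section is a single solid region. Net area = 364.00 mm².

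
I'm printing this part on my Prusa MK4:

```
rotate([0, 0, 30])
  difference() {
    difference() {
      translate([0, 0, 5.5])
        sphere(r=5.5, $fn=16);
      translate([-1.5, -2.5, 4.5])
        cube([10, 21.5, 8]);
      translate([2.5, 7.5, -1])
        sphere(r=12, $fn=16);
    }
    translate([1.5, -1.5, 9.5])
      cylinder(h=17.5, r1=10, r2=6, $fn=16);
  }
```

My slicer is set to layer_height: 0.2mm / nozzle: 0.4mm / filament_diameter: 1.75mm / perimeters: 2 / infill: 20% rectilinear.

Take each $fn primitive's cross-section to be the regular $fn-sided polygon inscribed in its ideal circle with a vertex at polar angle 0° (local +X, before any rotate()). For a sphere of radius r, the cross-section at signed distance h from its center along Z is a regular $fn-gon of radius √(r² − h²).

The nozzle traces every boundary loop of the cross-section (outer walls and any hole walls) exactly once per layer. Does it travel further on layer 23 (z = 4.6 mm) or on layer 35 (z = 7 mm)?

Layer 23 (z = 4.6): the sphere: section is a regular 16-gon, circumradius = √(r²−h²) = √(5.5²−0.9²) = 5.426 (perimeter = 2·16·5.426·sin(180°/16) = 33.87 mm); the 10×21.5 cube at (-1.5, -2.5) contributes its full rectangle (perimeter 63.00 mm); the r=12 sphere at (2.5, 7.5) slices to a regular 16-gon of circumradius 10.613 (√(r²−h²) with h=5.6 from center) (perimeter = 2·16·10.613·sin(180°/16) = 66.26 mm); Subtracting the remaining from the first: starting from the r=5.5 sphere, the 10×21.5 cube at (-1.5, -2.5) partially overlaps it — only the 47.10 mm² overlap (of its 215.00 mm²) is removed, clipping the outline; the r=12 sphere at (2.5, 7.5) partially overlaps it — only the 20.44 mm² overlap (of its 344.84 mm²) is removed, clipping the outline — boundary = 25.74 mm; the cone at (1.5, -1.5) is absent (z outside [9.5, 27]); Subtracting the remaining from the first: none of the subtracted shapes is present at this height, so the result so far is unchanged — boundary = 25.74 mm; (whole slice rotated 30° about Z — lengths, areas and connectivity unchanged). So its perimeter = 25.74 mm. Layer 35 (z = 7): the r=5.5 sphere contributes a regular 16-gon of circumradius √(5.5²−1.5²) = 5.292 (perimeter = 2·16·5.292·sin(180°/16) = 33.03 mm); the 10×21.5 cube at (-1.5, -2.5) contributes its full rectangle (perimeter 63.00 mm); the r=12 sphere at (2.5, 7.5) contributes a regular 16-gon of circumradius √(12²−8²) = 8.944 (perimeter = 2·16·8.944·sin(180°/16) = 55.84 mm); Taking the first minus the rest: starting from the r=5.5 sphere, the 10×21.5 cube at (-1.5, -2.5) partially overlaps it — only the 45.45 mm² overlap (of its 215.00 mm²) is removed, clipping the outline; the r=12 sphere at (2.5, 7.5) partially overlaps it — only the 10.38 mm² overlap (of its 244.92 mm²) is removed, clipping the outline — boundary = 28.85 mm; the cone at (1.5, -1.5) is not intersected at this z (z outside [9.5, 27]); Taking the first minus the rest: none of the subtracted shapes is present at this height, so that combined region is unchanged — boundary = 28.85 mm; (whole slice rotated 30° about Z — lengths, areas and connectivity unchanged). So its perimeter = 28.85 mm. Layer 35 is larger (28.85 vs 25.74 mm).

layer 35 (z = 7 mm)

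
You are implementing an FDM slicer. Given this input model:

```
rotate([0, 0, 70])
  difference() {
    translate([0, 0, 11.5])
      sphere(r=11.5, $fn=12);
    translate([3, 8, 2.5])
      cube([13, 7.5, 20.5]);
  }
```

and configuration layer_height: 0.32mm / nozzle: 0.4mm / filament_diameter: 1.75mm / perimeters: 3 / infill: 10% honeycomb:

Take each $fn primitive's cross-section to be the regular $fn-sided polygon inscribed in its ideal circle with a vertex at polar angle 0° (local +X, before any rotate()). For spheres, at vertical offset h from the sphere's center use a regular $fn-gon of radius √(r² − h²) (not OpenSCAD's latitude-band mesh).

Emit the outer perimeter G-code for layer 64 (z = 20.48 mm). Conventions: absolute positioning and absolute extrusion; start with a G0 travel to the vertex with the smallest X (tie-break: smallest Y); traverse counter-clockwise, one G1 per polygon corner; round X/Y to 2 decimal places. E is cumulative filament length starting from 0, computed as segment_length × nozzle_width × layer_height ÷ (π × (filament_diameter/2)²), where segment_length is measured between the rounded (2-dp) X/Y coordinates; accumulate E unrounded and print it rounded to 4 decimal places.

At z = 20.48 mm: the r=11.5 sphere contributes a regular 12-gon of circumradius √(11.5²−8.98²) = 7.184; the cube at (3, 8) (footprint 13×7.5) is included at this height; Taking the first minus the rest: starting from the r=11.5 sphere, the 13×7.5 cube at (3, 8) misses the remaining region (no effect) — 1 connected region; (rotated 70° about Z; rotation is an isometry so areas/perimeters/island counts are preserved). The outline is a single polygon with 12 vertices. Extrusion per mm of travel: 0.4 × 0.32 / (π × 0.875²) = 0.053216. Accumulating E over each segment gives final E = 2.3742.

G0 X-7.07 Y-1.25 Z20.48
G1 X-5.50 Y-4.62 E0.1978
G1 X-2.46 Y-6.75 E0.3954
G1 X1.25 Y-7.07 E0.5935
G1 X4.62 Y-5.50 E0.7914
G1 X6.75 Y-2.46 E0.9889
G1 X7.07 Y1.25 E1.1871
G1 X5.50 Y4.62 E1.3849
G1 X2.46 Y6.75 E1.5825
G1 X-1.25 Y7.07 E1.7806
G1 X-4.62 Y5.50 E1.9785
G1 X-6.75 Y2.46 E2.1760
G1 X-7.07 Y-1.25 E2.3742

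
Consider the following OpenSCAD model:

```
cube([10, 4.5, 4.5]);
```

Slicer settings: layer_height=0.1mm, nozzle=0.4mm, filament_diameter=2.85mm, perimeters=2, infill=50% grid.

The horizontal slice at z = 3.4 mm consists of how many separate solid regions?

At z = 3.4 mm: the cube (footprint 10×4.5) is included at this height. The result has 1 disconnected region.

1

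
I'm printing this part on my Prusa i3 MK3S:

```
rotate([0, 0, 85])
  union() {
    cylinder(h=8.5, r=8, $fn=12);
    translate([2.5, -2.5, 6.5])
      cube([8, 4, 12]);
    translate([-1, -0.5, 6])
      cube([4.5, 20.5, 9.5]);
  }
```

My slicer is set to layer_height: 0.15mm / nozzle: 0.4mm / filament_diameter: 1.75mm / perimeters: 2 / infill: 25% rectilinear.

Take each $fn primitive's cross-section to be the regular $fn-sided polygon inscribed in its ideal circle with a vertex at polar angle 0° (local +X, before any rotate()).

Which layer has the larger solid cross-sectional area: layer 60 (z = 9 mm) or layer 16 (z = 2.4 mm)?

layer 16 (z = 2.4 mm)

Layer 60 (z = 9): the cylinder does not reach this height (z outside [0, 8.5]); the 8×4 cube at (2.5, -2.5) contributes its full rectangle (area 32.00 mm²); the cube at (-1, -0.5) is present — its section is the full 4.5×20.5 rectangle (area 92.25 mm²); Taking the union: the regions partially overlap — summed areas 124.25 mm² minus the doubly-counted overlap 2.00 mm² gives 122.25 mm² — area = 122.25 mm²; (whole slice rotated 85° about Z — lengths, areas and connectivity unchanged). So its area = 122.25 mm². Layer 16 (z = 2.4): the r=8 cylinder gives a regular 12-gon of circumradius 8 (constant along its height) (area = (12/2)·8.000²·sin(360°/12) = 192.00 mm²); the cube at (2.5, -2.5) is absent (z outside [6.5, 18.5]); the cube at (-1, -0.5) does not reach this height (z outside [6, 15.5]); Merging all regions: only the r=8 cylinder is present, so the union is just that shape — area = 192.00 mm²; (rotated 85° about Z; rotation is an isometry so areas/perimeters/island counts are preserved). So its area = 192.00 mm². Layer 16 is larger (192.00 vs 122.25 mm²).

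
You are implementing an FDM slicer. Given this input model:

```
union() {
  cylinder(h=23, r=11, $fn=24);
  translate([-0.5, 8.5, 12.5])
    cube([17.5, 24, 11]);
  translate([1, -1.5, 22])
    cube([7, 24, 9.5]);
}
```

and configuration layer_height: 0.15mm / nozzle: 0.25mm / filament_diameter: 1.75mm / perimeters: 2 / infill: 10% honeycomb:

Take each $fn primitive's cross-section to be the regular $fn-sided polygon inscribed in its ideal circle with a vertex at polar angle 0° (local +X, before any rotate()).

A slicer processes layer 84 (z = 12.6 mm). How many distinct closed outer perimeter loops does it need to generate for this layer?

At z = 12.6 mm: the r=11 cylinder gives a regular 24-gon of circumradius 11 (constant along its height); the 17.5×24 cube at (-0.5, 8.5) contributes its full rectangle; the cube at (1, -1.5) is not intersected at this z (z outside [22, 31.5]); Merging all regions: the regions partially overlap (shared area 12.68 mm²), so overlapping operands fuse into one piece — 1 connected region. The result has 1 disconnected region.

1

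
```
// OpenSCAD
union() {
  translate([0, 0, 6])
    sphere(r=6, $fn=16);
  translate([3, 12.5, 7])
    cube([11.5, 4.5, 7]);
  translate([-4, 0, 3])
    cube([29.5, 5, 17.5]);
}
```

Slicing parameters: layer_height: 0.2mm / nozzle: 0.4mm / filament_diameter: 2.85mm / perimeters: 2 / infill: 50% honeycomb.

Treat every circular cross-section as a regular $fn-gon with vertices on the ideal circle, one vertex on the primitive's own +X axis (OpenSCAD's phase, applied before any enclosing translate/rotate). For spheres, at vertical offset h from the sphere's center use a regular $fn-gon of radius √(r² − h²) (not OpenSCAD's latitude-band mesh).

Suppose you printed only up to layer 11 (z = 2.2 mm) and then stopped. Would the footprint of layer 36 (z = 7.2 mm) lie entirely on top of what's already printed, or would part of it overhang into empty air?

part overhangs

Compare the two slices. At z = 2.2: the r=6 sphere slices to a regular 16-gon of circumradius 4.643 (√(r²−h²) with h=3.8 from center) (area = (16/2)·4.643²·sin(360°/16) = 66.01 mm²); the cube at (3, 12.5) does not reach this height (z outside [7, 14]); the cube at (-4, 0) is absent (z outside [3, 20.5]); Merging all regions: only the r=6 sphere is present, so the union is just that shape — area = 66.01 mm². At z = 7.2: the r=6 sphere contributes a regular 16-gon of circumradius √(6²−1.2²) = 5.879 (area = (16/2)·5.879²·sin(360°/16) = 105.80 mm²); the cube at (3, 12.5) is present — its section is the full 11.5×4.5 rectangle (area 51.75 mm²); the cube at (-4, 0) (footprint 29.5×5) is included at this height (area 147.50 mm²); Combining (union): the regions partially overlap — summed areas 305.05 mm² minus the doubly-counted overlap 44.43 mm² gives 260.62 mm² — area = 260.62 mm². Checking containment: at z = 7.2 the cross-section extends beyond the z = 2.2 cross-section by about 194.62 mm².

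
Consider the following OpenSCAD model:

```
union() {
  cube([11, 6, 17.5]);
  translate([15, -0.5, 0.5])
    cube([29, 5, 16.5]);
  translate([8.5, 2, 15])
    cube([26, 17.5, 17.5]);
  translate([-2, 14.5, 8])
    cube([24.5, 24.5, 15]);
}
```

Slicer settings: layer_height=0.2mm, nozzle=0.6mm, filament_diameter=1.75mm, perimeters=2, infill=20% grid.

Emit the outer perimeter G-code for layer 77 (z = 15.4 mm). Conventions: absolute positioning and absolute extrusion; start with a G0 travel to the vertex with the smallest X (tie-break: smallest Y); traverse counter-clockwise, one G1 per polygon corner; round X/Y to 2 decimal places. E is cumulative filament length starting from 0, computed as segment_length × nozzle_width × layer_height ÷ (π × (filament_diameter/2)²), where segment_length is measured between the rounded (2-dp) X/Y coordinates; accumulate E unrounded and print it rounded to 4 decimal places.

At z = 15.4 mm: the cube (footprint 11×6) is included at this height; the cube at (15, -0.5) (footprint 29×5) is included at this height; the cube at (8.5, 2) (footprint 26×17.5) is included at this height; the cube at (-2, 14.5) (footprint 24.5×24.5) is included at this height; Taking the union: the regions partially overlap (shared area 128.75 mm²), so overlapping operands fuse into one piece — 1 connected region. The outline is a single polygon with 16 vertices. Extrusion per mm of travel: 0.6 × 0.2 / (π × 0.875²) = 0.049890. Accumulating E over each segment gives final E = 9.5789.

G0 X-2.00 Y14.50 Z15.40
G1 X8.50 Y14.50 E0.5238
G1 X8.50 Y6.00 E0.9479
G1 X0.00 Y6.00 E1.3720
G1 X0.00 Y0.00 E1.6713
G1 X11.00 Y0.00 E2.2201
G1 X11.00 Y2.00 E2.3199
G1 X15.00 Y2.00 E2.5195
G1 X15.00 Y-0.50 E2.6442
G1 X44.00 Y-0.50 E4.0910
G1 X44.00 Y4.50 E4.3404
G1 X34.50 Y4.50 E4.8144
G1 X34.50 Y19.50 E5.5628
G1 X22.50 Y19.50 E6.1614
G1 X22.50 Y39.00 E7.1343
G1 X-2.00 Y39.00 E8.3566
G1 X-2.00 Y14.50 E9.5789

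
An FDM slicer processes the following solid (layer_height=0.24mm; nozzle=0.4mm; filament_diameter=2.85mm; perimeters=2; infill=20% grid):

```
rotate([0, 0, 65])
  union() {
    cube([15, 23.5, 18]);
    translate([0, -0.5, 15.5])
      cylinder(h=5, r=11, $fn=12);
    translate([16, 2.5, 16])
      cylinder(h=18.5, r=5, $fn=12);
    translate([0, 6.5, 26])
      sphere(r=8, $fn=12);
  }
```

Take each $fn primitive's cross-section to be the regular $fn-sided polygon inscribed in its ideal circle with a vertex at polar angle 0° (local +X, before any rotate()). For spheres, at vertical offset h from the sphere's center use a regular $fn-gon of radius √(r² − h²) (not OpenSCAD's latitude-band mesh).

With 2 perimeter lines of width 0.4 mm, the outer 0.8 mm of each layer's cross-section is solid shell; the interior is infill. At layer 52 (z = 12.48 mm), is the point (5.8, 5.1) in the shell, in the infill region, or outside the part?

At z = 12.48 mm: the cube is present — its section is the full 15×23.5 rectangle; the cylinder at (0, -0.5) does not reach this height (z outside [15.5, 20.5]); the cylinder at (16, 2.5) is absent (z outside [16, 34.5]); the sphere at (0, 6.5) is not intersected at this z (|z−center|=13.520 > r=8); Taking the union: only the 15×23.5 cube is present, so the union is just that shape — 1 connected region; (rotated 65° about Z; rotation is an isometry so areas/perimeters/island counts are preserved). Overall, the cross-section is a single solid region. Undo the 65° rotation: the query point maps to (7.073, -3.101) in the un-rotated model frame. The nearest boundary edge runs (0.00, 0.00)→(15.00, 0.00); distance from the point to it = 3.10 mm. The point is not inside any of the regions above, so it lies outside the cross-section (3.10 mm from the nearest boundary).

outside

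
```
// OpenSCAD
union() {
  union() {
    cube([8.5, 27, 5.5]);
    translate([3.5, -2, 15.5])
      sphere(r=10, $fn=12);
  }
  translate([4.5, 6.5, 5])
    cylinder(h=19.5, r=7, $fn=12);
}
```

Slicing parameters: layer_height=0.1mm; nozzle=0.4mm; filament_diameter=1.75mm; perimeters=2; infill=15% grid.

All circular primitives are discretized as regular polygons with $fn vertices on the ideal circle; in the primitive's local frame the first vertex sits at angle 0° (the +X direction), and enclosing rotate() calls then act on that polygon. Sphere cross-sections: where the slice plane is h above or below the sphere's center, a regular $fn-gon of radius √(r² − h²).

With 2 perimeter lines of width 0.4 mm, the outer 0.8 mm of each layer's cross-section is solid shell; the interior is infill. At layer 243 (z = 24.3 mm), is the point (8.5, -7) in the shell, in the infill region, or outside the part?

outside

At z = 24.3 mm: the cube does not reach this height (z outside [0, 5.5]); the r=10 sphere at (3.5, -2) slices to a regular 12-gon of circumradius 4.750 (√(r²−h²) with h=8.8 from center); Merging all regions: only the r=10 sphere at (3.5, -2) is present, so the union is just that shape — 1 connected region; the r=7 cylinder at (4.5, 6.5) contributes a regular 12-gon of circumradius 7; Combining (union): the regions partially overlap (shared area 14.94 mm²), so overlapping operands fuse into one piece — 1 connected region. Overall, the cross-section is a single solid region. The nearest boundary edge runs (7.61, -4.37)→(5.87, -6.11); distance from the point to it = 2.48 mm. The point is not inside any of the regions above, so it lies outside the cross-section (2.48 mm from the nearest boundary).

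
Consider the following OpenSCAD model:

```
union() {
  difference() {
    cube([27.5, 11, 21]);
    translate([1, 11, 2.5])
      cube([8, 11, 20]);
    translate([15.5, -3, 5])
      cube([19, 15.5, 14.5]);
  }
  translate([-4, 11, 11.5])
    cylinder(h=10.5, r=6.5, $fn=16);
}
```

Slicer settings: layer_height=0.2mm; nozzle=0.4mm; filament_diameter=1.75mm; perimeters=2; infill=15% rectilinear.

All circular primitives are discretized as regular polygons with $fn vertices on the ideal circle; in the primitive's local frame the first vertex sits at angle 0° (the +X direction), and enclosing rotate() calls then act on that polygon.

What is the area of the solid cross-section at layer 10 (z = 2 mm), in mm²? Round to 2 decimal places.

At z = 2 mm: the cube (footprint 27.5×11) is included at this height (area 302.50 mm²); the cube at (1, 11) is not intersected at this z (z outside [2.5, 22.5]); the cube at (15.5, -3) is not intersected at this z (z outside [5, 19.5]); Subtracting the remaining from the first: none of the subtracted shapes is present at this height, so the 27.5×11 cube is unchanged — area = 302.50 mm²; the cylinder at (-4, 11) is not intersected at this z (z outside [11.5, 22]); Taking the union: only that combined region is present, so the union is just that shape — area = 302.50 mm². Overall, the cross-section is a single solid region. Net area = 302.50 mm².

302.50 mm²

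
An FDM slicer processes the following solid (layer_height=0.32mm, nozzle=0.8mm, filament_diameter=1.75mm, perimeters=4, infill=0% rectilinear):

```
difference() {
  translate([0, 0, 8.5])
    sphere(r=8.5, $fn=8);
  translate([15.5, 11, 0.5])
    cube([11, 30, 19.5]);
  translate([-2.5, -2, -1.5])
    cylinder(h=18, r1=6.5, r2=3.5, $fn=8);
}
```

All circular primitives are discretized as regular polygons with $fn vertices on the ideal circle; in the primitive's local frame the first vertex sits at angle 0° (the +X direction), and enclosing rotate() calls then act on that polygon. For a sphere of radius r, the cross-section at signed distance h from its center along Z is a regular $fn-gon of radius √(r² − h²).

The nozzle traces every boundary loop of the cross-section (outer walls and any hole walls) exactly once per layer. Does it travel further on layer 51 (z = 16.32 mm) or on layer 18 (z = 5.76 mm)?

Layer 51 (z = 16.32): the r=8.5 sphere contributes a regular 8-gon of circumradius √(8.5²−7.82²) = 3.331 (perimeter = 2·8·3.331·sin(180°/8) = 20.40 mm); the cube at (15.5, 11) (footprint 11×30) is included at this height (perimeter 82.00 mm); the cone at (-2.5, -2): at t=0.990 of its height the radius interpolates to r₁+(r₂−r₁)t = 3.530, giving a regular 8-gon of that circumradius (perimeter = 2·8·3.530·sin(180°/8) = 21.61 mm); Subtracting the remaining from the first: starting from the r=8.5 sphere, the 11×30 cube at (15.5, 11) misses the remaining region (no effect); the cone at (-2.5, -2) partially overlaps it — only the 13.38 mm² overlap (of its 35.24 mm²) is removed, clipping the outline — boundary = 19.97 mm. So its perimeter = 19.97 mm. Layer 18 (z = 5.76): the r=8.5 sphere slices to a regular 8-gon of circumradius 8.046 (√(r²−h²) with h=2.74 from center) (perimeter = 2·8·8.046·sin(180°/8) = 49.27 mm); the cube at (15.5, 11) is present — its section is the full 11×30 rectangle (perimeter 82.00 mm); the cone at (-2.5, -2): at t=0.403 of its height the radius interpolates to r₁+(r₂−r₁)t = 5.290, giving a regular 8-gon of that circumradius (perimeter = 2·8·5.290·sin(180°/8) = 32.39 mm); Subtracting the remaining from the first: starting from the r=8.5 sphere, the 11×30 cube at (15.5, 11) misses the remaining region (no effect); the cone at (-2.5, -2) partially overlaps it — only the 75.81 mm² overlap (of its 79.15 mm²) is removed, clipping the outline — boundary = 63.89 mm. So its perimeter = 63.89 mm. Layer 18 is larger (63.89 vs 19.97 mm).

layer 18 (z = 5.76 mm)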